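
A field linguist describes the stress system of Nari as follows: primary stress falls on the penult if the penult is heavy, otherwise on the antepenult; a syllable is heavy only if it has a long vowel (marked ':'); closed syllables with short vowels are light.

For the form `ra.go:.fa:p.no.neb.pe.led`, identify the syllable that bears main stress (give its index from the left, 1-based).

5

Weights: 5 neb L, 6 pe L, 7 led L.
The penult (syllable 6, pe) is light, so stress falls on the antepenult (syllable 5, neb).
Primary stress: syllable 5 → ra.go:.fa:p.no.ˈneb.pe.led.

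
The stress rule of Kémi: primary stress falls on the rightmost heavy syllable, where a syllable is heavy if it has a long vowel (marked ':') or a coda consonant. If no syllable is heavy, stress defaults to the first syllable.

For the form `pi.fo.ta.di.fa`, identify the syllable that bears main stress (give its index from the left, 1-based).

1

Weights: 1 pi L, 2 fo L, 3 ta L, 4 di L, 5 fa L.
No heavy syllable in the domain; default to the first syllable = syllable 1.
Primary stress: syllable 1 → ˈpi.fo.ta.di.fa.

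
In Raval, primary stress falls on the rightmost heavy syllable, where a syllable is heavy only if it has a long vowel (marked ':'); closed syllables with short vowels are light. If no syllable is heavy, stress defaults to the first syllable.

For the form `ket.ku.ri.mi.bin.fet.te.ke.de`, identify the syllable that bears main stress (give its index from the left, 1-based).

Weights: 1 ket L, 2 ku L, 3 ri L, 4 mi L, 5 bin L, 6 fet L, 7 te L, 8 ke L, 9 de L.
No heavy syllable in the domain; default to the first syllable = syllable 1.
Primary stress: syllable 1 → ˈket.ku.ri.mi.bin.fet.te.ke.de.

1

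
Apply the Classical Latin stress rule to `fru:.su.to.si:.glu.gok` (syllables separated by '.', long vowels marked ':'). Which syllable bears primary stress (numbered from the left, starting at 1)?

Classical Latin: stress the penult if heavy (long vowel or closed), else the antepenult.
Weights: 4 si: H, 5 glu L, 6 gok H.
The penult (syllable 5, glu) is light, so stress falls on the antepenult (syllable 4, si:).
Stress on syllable 4: fru:.su.to.ˈsi:.glu.gok.

4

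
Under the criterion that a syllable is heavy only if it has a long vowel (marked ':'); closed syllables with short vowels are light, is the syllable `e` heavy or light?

light

`e`: short vowel, open (no coda). Short vowel → light.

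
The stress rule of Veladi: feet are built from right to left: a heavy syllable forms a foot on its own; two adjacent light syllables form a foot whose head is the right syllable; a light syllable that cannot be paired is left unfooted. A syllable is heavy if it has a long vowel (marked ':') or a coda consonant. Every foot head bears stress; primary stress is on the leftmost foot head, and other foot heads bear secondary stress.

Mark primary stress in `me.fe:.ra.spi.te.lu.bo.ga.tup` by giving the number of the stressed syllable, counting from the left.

Weights: 1 me L, 2 fe: H, 3 ra L, 4 spi L, 5 te L, 6 lu L, 7 bo L, 8 ga L, 9 tup H.
Parse right to left (heavy = foot alone; LL = one foot; stranded L unfooted): me (ˈfe:) (ra.ˈspi) (te.ˈlu) (bo.ˈga) (ˈtup).
Foot heads: 2, 4, 6, 8, 9.
Primary stress on the leftmost head = syllable 2.
Primary stress: syllable 2 → me.ˈfe:.ra.spi.te.lu.bo.ga.tup.

2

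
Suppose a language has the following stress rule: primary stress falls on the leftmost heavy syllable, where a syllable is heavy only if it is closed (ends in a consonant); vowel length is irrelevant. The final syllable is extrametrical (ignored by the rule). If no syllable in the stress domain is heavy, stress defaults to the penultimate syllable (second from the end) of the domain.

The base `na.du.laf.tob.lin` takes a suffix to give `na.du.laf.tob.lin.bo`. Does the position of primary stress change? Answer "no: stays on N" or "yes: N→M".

Base `na.du.laf.tob.lin` (5 syllables):
  The final syllable (5, lin) is extrametrical; the stress domain is syllables 1–4.
  Weights: 1 na L, 2 du L, 3 laf H, 4 tob H.
  Heavy syllables in the domain: 3, 4. The leftmost is syllable 3 (laf).
  → primary stress on syllable 3.
Suffixed `na.du.laf.tob.lin.bo` (6 syllables):
  The final syllable (6, bo) is extrametrical; the stress domain is syllables 1–5.
  Weights: 1 na L, 2 du L, 3 laf H, 4 tob H, 5 lin H.
  Heavy syllables in the domain: 3, 4, 5. The leftmost is syllable 3 (laf).
  → primary stress on syllable 3.

no: stays on 3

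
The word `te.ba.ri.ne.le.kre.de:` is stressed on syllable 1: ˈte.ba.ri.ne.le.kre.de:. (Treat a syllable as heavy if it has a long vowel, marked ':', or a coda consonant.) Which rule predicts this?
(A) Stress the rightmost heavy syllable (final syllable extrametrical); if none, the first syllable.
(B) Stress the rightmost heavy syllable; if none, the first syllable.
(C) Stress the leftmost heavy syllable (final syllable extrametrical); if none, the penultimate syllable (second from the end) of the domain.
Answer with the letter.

Rule A → syllable 1 ✓.
Rule B → syllable 7 (observed: 1).
Rule C → syllable 5 (observed: 1).

A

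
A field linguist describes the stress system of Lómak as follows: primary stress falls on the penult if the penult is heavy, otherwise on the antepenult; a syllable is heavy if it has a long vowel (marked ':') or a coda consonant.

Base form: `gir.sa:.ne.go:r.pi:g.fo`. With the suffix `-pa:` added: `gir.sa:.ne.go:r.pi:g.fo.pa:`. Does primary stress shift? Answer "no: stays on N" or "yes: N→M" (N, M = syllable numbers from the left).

no: stays on 5

Base `gir.sa:.ne.go:r.pi:g.fo` (6 syllables):
  Weights: 4 go:r H, 5 pi:g H, 6 fo L.
  The penult (syllable 5, pi:g) is heavy, so it takes stress.
  → primary stress on syllable 5.
Suffixed `gir.sa:.ne.go:r.pi:g.fo.pa:` (7 syllables):
  Weights: 5 pi:g H, 6 fo L, 7 pa: H.
  The penult (syllable 6, fo) is light, so stress falls on the antepenult (syllable 5, pi:g).
  → primary stress on syllable 5.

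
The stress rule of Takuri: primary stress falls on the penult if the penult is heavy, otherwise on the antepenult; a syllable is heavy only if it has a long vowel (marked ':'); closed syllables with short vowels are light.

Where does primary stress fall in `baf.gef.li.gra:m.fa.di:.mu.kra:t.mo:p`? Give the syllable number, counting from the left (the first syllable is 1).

8

Weights: 7 mu L, 8 kra:t H, 9 mo:p H.
The penult (syllable 8, kra:t) is heavy, so it takes stress.
Primary stress: syllable 8 → baf.gef.li.gra:m.fa.di:.mu.ˈkra:t.mo:p.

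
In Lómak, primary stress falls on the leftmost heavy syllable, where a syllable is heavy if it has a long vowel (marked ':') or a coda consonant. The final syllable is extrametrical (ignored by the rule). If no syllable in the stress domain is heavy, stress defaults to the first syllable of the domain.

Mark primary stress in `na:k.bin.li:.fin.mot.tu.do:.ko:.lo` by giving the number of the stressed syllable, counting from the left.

The final syllable (9, lo) is extrametrical; the stress domain is syllables 1–8.
Weights: 1 na:k H, 2 bin H, 3 li: H, 4 fin H, 5 mot H, 6 tu L, 7 do: H, 8 ko: H.
Heavy syllables in the domain: 1, 2, 3, 4, 5, 7, 8. The leftmost is syllable 1 (na:k).
Primary stress: syllable 1 → ˈna:k.bin.li:.fin.mot.tu.do:.ko:.lo.

1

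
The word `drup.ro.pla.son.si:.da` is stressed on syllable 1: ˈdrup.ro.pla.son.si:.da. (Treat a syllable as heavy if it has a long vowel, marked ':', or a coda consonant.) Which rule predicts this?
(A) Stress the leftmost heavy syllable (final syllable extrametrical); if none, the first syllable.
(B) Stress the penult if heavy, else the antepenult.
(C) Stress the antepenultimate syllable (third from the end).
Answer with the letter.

Rule A → syllable 1 ✓.
Rule B → syllable 5 (observed: 1).
Rule C → syllable 4 (observed: 1).

A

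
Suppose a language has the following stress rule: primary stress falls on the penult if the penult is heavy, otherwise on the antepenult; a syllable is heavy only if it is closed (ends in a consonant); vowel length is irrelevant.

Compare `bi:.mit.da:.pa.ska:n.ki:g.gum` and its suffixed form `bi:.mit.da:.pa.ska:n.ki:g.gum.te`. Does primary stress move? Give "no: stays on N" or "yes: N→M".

Base `bi:.mit.da:.pa.ska:n.ki:g.gum` (7 syllables):
  Weights: 5 ska:n H, 6 ki:g H, 7 gum H.
  The penult (syllable 6, ki:g) is heavy, so it takes stress.
  → primary stress on syllable 6.
Suffixed `bi:.mit.da:.pa.ska:n.ki:g.gum.te` (8 syllables):
  Weights: 6 ki:g H, 7 gum H, 8 te L.
  The penult (syllable 7, gum) is heavy, so it takes stress.
  → primary stress on syllable 7.

yes: 6→7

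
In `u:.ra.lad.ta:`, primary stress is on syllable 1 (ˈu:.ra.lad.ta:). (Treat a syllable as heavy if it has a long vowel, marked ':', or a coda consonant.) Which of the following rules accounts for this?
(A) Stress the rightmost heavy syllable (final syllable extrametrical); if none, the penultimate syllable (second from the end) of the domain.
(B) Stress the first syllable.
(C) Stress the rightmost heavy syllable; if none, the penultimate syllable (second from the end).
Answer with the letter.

B

Rule A → syllable 3 (observed: 1).
Rule B → syllable 1 ✓.
Rule C → syllable 4 (observed: 1).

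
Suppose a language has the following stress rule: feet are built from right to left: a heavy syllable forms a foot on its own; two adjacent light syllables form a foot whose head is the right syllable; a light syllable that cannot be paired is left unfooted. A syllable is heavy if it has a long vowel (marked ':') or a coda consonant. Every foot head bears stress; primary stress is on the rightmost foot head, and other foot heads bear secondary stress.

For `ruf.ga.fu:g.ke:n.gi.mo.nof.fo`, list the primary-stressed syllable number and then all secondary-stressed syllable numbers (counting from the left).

primary 7, secondary 1, 3, 4, 6

Weights: 1 ruf H, 2 ga L, 3 fu:g H, 4 ke:n H, 5 gi L, 6 mo L, 7 nof H, 8 fo L.
Parse right to left (heavy = foot alone; LL = one foot; stranded L unfooted): (ˈruf) ga (ˈfu:g) (ˈke:n) (gi.ˈmo) (ˈnof) fo.
Foot heads: 1, 3, 4, 6, 7.
Primary stress on the rightmost head = syllable 7.
Secondary stress on 1, 3, 4, 6: ˌruf.ga.ˌfu:g.ˌke:n.gi.ˌmo.ˈnof.fo.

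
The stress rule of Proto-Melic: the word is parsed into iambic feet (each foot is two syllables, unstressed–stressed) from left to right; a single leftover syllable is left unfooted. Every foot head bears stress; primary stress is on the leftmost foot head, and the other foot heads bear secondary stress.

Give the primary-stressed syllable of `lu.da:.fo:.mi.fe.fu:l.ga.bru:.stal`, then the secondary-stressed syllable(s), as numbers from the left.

primary 2, secondary 4, 6, 8

Parse left to right into iambic (σˈσ) feet: (lu.ˈda:) (fo:.ˈmi) (fe.ˈfu:l) (ga.ˈbru:) stal. Syllable 9 is left unfooted.
Foot heads (stressed positions): 2, 4, 6, 8.
End Rule Leftmost: primary stress on the leftmost head = syllable 2.
Secondary stress on 4, 6, 8: lu.ˈda:.fo:.ˌmi.fe.ˌfu:l.ga.ˌbru:.stal.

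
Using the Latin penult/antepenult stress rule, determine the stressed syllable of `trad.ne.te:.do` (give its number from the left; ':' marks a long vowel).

3

Classical Latin: stress the penult if heavy (long vowel or closed), else the antepenult.
Weights: 2 ne L, 3 te: H, 4 do L.
The penult (syllable 3, te:) is heavy, so it takes stress.
Stress on syllable 3: trad.ne.ˈte:.do.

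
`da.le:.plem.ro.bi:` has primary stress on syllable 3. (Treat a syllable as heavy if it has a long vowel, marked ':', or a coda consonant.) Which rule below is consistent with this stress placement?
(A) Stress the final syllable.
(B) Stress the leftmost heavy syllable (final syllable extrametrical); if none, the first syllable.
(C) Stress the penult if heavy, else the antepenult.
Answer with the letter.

Rule A → syllable 5 (observed: 3).
Rule B → syllable 2 (observed: 3).
Rule C → syllable 3 ✓.

C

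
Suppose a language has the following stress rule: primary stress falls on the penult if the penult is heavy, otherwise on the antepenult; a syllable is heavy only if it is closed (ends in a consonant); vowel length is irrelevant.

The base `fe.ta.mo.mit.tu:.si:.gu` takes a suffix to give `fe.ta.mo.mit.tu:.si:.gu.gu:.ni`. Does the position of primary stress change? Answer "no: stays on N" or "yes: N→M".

yes: 5→7

Base `fe.ta.mo.mit.tu:.si:.gu` (7 syllables):
  Weights: 5 tu: L, 6 si: L, 7 gu L.
  The penult (syllable 6, si:) is light, so stress falls on the antepenult (syllable 5, tu:).
  → primary stress on syllable 5.
Suffixed `fe.ta.mo.mit.tu:.si:.gu.gu:.ni` (9 syllables):
  Weights: 7 gu L, 8 gu: L, 9 ni L.
  The penult (syllable 8, gu:) is light, so stress falls on the antepenult (syllable 7, gu).
  → primary stress on syllable 7.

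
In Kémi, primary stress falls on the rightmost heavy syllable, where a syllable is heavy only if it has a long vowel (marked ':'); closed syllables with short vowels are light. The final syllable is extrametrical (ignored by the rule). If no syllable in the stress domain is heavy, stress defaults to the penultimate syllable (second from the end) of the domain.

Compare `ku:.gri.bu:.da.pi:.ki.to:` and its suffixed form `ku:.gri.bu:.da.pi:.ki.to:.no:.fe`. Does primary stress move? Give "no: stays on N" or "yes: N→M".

Base `ku:.gri.bu:.da.pi:.ki.to:` (7 syllables):
  The final syllable (7, to:) is extrametrical; the stress domain is syllables 1–6.
  Weights: 1 ku: H, 2 gri L, 3 bu: H, 4 da L, 5 pi: H, 6 ki L.
  Heavy syllables in the domain: 1, 3, 5. The rightmost is syllable 5 (pi:).
  → primary stress on syllable 5.
Suffixed `ku:.gri.bu:.da.pi:.ki.to:.no:.fe` (9 syllables):
  The final syllable (9, fe) is extrametrical; the stress domain is syllables 1–8.
  Weights: 1 ku: H, 2 gri L, 3 bu: H, 4 da L, 5 pi: H, 6 ki L, 7 to: H, 8 no: H.
  Heavy syllables in the domain: 1, 3, 5, 7, 8. The rightmost is syllable 8 (no:).
  → primary stress on syllable 8.

yes: 5→8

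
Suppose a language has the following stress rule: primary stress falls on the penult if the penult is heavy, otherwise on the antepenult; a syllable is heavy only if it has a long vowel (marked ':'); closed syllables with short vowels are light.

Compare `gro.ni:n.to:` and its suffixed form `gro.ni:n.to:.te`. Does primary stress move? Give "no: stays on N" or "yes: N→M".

Base `gro.ni:n.to:` (3 syllables):
  Weights: 1 gro L, 2 ni:n H, 3 to: H.
  The penult (syllable 2, ni:n) is heavy, so it takes stress.
  → primary stress on syllable 2.
Suffixed `gro.ni:n.to:.te` (4 syllables):
  Weights: 2 ni:n H, 3 to: H, 4 te L.
  The penult (syllable 3, to:) is heavy, so it takes stress.
  → primary stress on syllable 3.

yes: 2→3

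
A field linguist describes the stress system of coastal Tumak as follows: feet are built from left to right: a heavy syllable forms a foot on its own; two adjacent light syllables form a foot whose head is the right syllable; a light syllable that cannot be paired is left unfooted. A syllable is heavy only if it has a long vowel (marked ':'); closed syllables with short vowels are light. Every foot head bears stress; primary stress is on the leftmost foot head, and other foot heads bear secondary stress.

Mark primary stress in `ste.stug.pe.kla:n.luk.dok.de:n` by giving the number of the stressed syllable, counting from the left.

2

Weights: 1 ste L, 2 stug L, 3 pe L, 4 kla:n H, 5 luk L, 6 dok L, 7 de:n H.
Parse left to right (heavy = foot alone; LL = one foot; stranded L unfooted): (ste.ˈstug) pe (ˈkla:n) (luk.ˈdok) (ˈde:n).
Foot heads: 2, 4, 6, 7.
Primary stress on the leftmost head = syllable 2.
Primary stress: syllable 2 → ste.ˈstug.pe.kla:n.luk.dok.de:n.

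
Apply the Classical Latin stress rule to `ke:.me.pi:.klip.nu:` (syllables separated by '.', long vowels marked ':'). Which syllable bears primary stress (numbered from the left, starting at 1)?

4

Classical Latin: stress the penult if heavy (long vowel or closed), else the antepenult.
Weights: 3 pi: H, 4 klip H, 5 nu: H.
The penult (syllable 4, klip) is heavy, so it takes stress.
Stress on syllable 4: ke:.me.pi:.ˈklip.nu:.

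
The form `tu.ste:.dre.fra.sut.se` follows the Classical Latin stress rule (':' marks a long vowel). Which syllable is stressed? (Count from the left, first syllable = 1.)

Classical Latin: stress the penult if heavy (long vowel or closed), else the antepenult.
Weights: 4 fra L, 5 sut H, 6 se L.
The penult (syllable 5, sut) is heavy, so it takes stress.
Stress on syllable 5: tu.ste:.dre.fra.ˈsut.se.

5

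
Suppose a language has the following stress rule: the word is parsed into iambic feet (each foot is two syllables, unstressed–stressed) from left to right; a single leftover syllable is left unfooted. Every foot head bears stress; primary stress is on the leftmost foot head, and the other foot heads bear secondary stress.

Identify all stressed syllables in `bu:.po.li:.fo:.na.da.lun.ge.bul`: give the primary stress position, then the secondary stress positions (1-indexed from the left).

primary 2, secondary 4, 6, 8

Parse left to right into iambic (σˈσ) feet: (bu:.ˈpo) (li:.ˈfo:) (na.ˈda) (lun.ˈge) bul. Syllable 9 is left unfooted.
Foot heads (stressed positions): 2, 4, 6, 8.
End Rule Leftmost: primary stress on the leftmost head = syllable 2.
Secondary stress on 4, 6, 8: bu:.ˈpo.li:.ˌfo:.na.ˌda.lun.ˌge.bul.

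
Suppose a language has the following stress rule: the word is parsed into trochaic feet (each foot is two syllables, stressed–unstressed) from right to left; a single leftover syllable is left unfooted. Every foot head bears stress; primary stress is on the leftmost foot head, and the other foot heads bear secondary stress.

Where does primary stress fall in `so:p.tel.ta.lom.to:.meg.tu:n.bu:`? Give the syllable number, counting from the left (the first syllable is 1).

Parse right to left into trochaic (ˈσσ) feet: (ˈso:p.tel) (ˈta.lom) (ˈto:.meg) (ˈtu:n.bu:).
Foot heads (stressed positions): 1, 3, 5, 7.
End Rule Leftmost: primary stress on the leftmost head = syllable 1.
Primary stress: syllable 1 → ˈso:p.tel.ta.lom.to:.meg.tu:n.bu:.

1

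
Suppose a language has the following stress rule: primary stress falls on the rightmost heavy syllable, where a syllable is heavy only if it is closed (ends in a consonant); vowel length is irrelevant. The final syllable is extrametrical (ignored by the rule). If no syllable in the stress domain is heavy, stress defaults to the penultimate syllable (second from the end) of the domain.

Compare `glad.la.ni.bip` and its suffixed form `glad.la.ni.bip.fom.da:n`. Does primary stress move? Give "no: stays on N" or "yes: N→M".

yes: 1→5

Base `glad.la.ni.bip` (4 syllables):
  The final syllable (4, bip) is extrametrical; the stress domain is syllables 1–3.
  Weights: 1 glad H, 2 la L, 3 ni L.
  Heavy syllables in the domain: 1. The rightmost is syllable 1 (glad).
  → primary stress on syllable 1.
Suffixed `glad.la.ni.bip.fom.da:n` (6 syllables):
  The final syllable (6, da:n) is extrametrical; the stress domain is syllables 1–5.
  Weights: 1 glad H, 2 la L, 3 ni L, 4 bip H, 5 fom H.
  Heavy syllables in the domain: 1, 4, 5. The rightmost is syllable 5 (fom).
  → primary stress on syllable 5.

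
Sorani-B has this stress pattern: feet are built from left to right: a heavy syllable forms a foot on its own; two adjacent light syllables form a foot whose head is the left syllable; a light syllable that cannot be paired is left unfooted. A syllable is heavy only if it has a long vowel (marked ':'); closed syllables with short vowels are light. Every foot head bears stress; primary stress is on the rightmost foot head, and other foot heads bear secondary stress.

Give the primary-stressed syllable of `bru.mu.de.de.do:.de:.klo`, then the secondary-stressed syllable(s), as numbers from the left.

primary 6, secondary 1, 3, 5

Weights: 1 bru L, 2 mu L, 3 de L, 4 de L, 5 do: H, 6 de: H, 7 klo L.
Parse left to right (heavy = foot alone; LL = one foot; stranded L unfooted): (ˈbru.mu) (ˈde.de) (ˈdo:) (ˈde:) klo.
Foot heads: 1, 3, 5, 6.
Primary stress on the rightmost head = syllable 6.
Secondary stress on 1, 3, 5: ˌbru.mu.ˌde.de.ˌdo:.ˈde:.klo.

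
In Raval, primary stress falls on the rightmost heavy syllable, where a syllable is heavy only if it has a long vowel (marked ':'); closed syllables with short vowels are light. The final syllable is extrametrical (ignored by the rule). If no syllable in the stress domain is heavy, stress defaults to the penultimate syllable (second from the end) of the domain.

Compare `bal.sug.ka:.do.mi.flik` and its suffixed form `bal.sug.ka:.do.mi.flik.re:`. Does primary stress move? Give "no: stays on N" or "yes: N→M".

Base `bal.sug.ka:.do.mi.flik` (6 syllables):
  The final syllable (6, flik) is extrametrical; the stress domain is syllables 1–5.
  Weights: 1 bal L, 2 sug L, 3 ka: H, 4 do L, 5 mi L.
  Heavy syllables in the domain: 3. The rightmost is syllable 3 (ka:).
  → primary stress on syllable 3.
Suffixed `bal.sug.ka:.do.mi.flik.re:` (7 syllables):
  The final syllable (7, re:) is extrametrical; the stress domain is syllables 1–6.
  Weights: 1 bal L, 2 sug L, 3 ka: H, 4 do L, 5 mi L, 6 flik L.
  Heavy syllables in the domain: 3. The rightmost is syllable 3 (ka:).
  → primary stress on syllable 3.

no: stays on 3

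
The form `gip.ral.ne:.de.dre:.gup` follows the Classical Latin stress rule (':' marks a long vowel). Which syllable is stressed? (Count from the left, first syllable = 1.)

Classical Latin: stress the penult if heavy (long vowel or closed), else the antepenult.
Weights: 4 de L, 5 dre: H, 6 gup H.
The penult (syllable 5, dre:) is heavy, so it takes stress.
Stress on syllable 5: gip.ral.ne:.de.ˈdre:.gup.

5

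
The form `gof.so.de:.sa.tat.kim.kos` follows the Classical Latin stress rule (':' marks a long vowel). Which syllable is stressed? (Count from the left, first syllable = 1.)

6

Classical Latin: stress the penult if heavy (long vowel or closed), else the antepenult.
Weights: 5 tat H, 6 kim H, 7 kos H.
The penult (syllable 6, kim) is heavy, so it takes stress.
Stress on syllable 6: gof.so.de:.sa.tat.ˈkim.kos.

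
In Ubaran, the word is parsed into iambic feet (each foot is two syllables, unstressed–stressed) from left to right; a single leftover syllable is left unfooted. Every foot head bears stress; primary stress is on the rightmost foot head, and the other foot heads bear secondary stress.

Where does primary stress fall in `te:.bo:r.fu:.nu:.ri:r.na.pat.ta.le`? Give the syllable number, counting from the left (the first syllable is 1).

Parse left to right into iambic (σˈσ) feet: (te:.ˈbo:r) (fu:.ˈnu:) (ri:r.ˈna) (pat.ˈta) le. Syllable 9 is left unfooted.
Foot heads (stressed positions): 2, 4, 6, 8.
End Rule Rightmost: primary stress on the rightmost head = syllable 8.
Primary stress: syllable 8 → te:.bo:r.fu:.nu:.ri:r.na.pat.ˈta.le.

8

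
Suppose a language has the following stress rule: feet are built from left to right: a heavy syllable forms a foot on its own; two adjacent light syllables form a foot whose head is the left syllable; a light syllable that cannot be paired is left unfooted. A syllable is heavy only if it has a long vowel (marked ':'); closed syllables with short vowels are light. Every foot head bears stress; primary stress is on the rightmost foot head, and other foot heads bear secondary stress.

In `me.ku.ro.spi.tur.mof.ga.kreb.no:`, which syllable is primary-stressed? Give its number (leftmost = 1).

Weights: 1 me L, 2 ku L, 3 ro L, 4 spi L, 5 tur L, 6 mof L, 7 ga L, 8 kreb L, 9 no: H.
Parse left to right (heavy = foot alone; LL = one foot; stranded L unfooted): (ˈme.ku) (ˈro.spi) (ˈtur.mof) (ˈga.kreb) (ˈno:).
Foot heads: 1, 3, 5, 7, 9.
Primary stress on the rightmost head = syllable 9.
Primary stress: syllable 9 → me.ku.ro.spi.tur.mof.ga.kreb.ˈno:.

9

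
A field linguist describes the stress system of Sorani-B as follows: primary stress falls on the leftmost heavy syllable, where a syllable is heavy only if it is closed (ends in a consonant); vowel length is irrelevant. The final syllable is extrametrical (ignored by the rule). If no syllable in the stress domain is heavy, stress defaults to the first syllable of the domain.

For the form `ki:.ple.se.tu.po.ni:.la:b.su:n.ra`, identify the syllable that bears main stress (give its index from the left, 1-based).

The final syllable (9, ra) is extrametrical; the stress domain is syllables 1–8.
Weights: 1 ki: L, 2 ple L, 3 se L, 4 tu L, 5 po L, 6 ni: L, 7 la:b H, 8 su:n H.
Heavy syllables in the domain: 7, 8. The leftmost is syllable 7 (la:b).
Primary stress: syllable 7 → ki:.ple.se.tu.po.ni:.ˈla:b.su:n.ra.

7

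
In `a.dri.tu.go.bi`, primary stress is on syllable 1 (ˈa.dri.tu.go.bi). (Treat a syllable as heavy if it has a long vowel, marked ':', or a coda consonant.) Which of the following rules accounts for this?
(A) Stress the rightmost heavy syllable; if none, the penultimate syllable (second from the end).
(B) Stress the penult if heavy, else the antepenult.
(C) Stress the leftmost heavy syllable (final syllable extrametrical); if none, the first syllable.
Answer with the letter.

Rule A → syllable 4 (observed: 1).
Rule B → syllable 3 (observed: 1).
Rule C → syllable 1 ✓.

C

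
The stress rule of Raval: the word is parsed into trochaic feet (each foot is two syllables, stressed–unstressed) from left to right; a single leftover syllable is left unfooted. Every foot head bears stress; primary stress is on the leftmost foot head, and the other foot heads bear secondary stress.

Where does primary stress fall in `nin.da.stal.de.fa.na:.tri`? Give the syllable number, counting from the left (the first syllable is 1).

1

Parse left to right into trochaic (ˈσσ) feet: (ˈnin.da) (ˈstal.de) (ˈfa.na:) tri. Syllable 7 is left unfooted.
Foot heads (stressed positions): 1, 3, 5.
End Rule Leftmost: primary stress on the leftmost head = syllable 1.
Primary stress: syllable 1 → ˈnin.da.stal.de.fa.na:.tri.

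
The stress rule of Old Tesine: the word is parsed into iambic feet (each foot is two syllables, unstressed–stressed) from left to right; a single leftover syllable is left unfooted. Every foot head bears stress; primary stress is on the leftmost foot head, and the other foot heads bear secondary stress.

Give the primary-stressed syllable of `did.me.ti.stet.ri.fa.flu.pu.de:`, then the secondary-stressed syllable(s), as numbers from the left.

Parse left to right into iambic (σˈσ) feet: (did.ˈme) (ti.ˈstet) (ri.ˈfa) (flu.ˈpu) de:. Syllable 9 is left unfooted.
Foot heads (stressed positions): 2, 4, 6, 8.
End Rule Leftmost: primary stress on the leftmost head = syllable 2.
Secondary stress on 4, 6, 8: did.ˈme.ti.ˌstet.ri.ˌfa.flu.ˌpu.de:.

primary 2, secondary 4, 6, 8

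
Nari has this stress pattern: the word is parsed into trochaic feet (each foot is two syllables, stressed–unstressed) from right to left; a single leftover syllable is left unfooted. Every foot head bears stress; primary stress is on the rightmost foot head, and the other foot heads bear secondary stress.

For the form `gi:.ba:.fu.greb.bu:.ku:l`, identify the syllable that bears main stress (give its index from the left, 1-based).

5

Parse right to left into trochaic (ˈσσ) feet: (ˈgi:.ba:) (ˈfu.greb) (ˈbu:.ku:l).
Foot heads (stressed positions): 1, 3, 5.
End Rule Rightmost: primary stress on the rightmost head = syllable 5.
Primary stress: syllable 5 → gi:.ba:.fu.greb.ˈbu:.ku:l.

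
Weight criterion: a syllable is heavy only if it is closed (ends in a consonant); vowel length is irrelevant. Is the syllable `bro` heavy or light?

light

`bro`: short vowel, open (no coda). Open (no coda) → light.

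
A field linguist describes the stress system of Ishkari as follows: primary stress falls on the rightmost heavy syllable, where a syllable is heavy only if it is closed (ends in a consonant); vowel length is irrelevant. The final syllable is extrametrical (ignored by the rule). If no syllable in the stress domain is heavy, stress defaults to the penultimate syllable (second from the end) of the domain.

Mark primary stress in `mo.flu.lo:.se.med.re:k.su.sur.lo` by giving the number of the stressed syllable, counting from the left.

The final syllable (9, lo) is extrametrical; the stress domain is syllables 1–8.
Weights: 1 mo L, 2 flu L, 3 lo: L, 4 se L, 5 med H, 6 re:k H, 7 su L, 8 sur H.
Heavy syllables in the domain: 5, 6, 8. The rightmost is syllable 8 (sur).
Primary stress: syllable 8 → mo.flu.lo:.se.med.re:k.su.ˈsur.lo.

8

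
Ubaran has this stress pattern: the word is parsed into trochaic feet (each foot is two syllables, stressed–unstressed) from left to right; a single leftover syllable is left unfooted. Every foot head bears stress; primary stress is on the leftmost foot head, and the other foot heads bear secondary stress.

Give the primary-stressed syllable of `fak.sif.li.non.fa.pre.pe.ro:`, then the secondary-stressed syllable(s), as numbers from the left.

Parse left to right into trochaic (ˈσσ) feet: (ˈfak.sif) (ˈli.non) (ˈfa.pre) (ˈpe.ro:).
Foot heads (stressed positions): 1, 3, 5, 7.
End Rule Leftmost: primary stress on the leftmost head = syllable 1.
Secondary stress on 3, 5, 7: ˈfak.sif.ˌli.non.ˌfa.pre.ˌpe.ro:.

primary 1, secondary 3, 5, 7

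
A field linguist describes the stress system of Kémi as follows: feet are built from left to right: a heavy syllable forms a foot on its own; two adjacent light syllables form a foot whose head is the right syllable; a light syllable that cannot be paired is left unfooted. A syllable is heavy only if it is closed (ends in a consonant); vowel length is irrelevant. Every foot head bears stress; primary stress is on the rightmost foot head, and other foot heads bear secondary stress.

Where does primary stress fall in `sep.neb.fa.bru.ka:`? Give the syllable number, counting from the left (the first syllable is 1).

4

Weights: 1 sep H, 2 neb H, 3 fa L, 4 bru L, 5 ka: L.
Parse left to right (heavy = foot alone; LL = one foot; stranded L unfooted): (ˈsep) (ˈneb) (fa.ˈbru) ka:.
Foot heads: 1, 2, 4.
Primary stress on the rightmost head = syllable 4.
Primary stress: syllable 4 → sep.neb.fa.ˈbru.ka:.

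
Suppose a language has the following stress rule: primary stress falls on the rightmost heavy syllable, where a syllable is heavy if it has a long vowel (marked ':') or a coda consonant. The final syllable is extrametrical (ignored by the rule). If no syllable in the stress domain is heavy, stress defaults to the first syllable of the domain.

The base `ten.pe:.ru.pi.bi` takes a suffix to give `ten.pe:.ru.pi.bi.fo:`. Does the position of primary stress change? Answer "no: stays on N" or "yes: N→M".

no: stays on 2

Base `ten.pe:.ru.pi.bi` (5 syllables):
  The final syllable (5, bi) is extrametrical; the stress domain is syllables 1–4.
  Weights: 1 ten H, 2 pe: H, 3 ru L, 4 pi L.
  Heavy syllables in the domain: 1, 2. The rightmost is syllable 2 (pe:).
  → primary stress on syllable 2.
Suffixed `ten.pe:.ru.pi.bi.fo:` (6 syllables):
  The final syllable (6, fo:) is extrametrical; the stress domain is syllables 1–5.
  Weights: 1 ten H, 2 pe: H, 3 ru L, 4 pi L, 5 bi L.
  Heavy syllables in the domain: 1, 2. The rightmost is syllable 2 (pe:).
  → primary stress on syllable 2.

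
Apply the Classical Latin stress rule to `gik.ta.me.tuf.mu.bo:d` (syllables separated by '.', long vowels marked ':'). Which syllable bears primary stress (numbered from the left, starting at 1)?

4

Classical Latin: stress the penult if heavy (long vowel or closed), else the antepenult.
Weights: 4 tuf H, 5 mu L, 6 bo:d H.
The penult (syllable 5, mu) is light, so stress falls on the antepenult (syllable 4, tuf).
Stress on syllable 4: gik.ta.me.ˈtuf.mu.bo:d.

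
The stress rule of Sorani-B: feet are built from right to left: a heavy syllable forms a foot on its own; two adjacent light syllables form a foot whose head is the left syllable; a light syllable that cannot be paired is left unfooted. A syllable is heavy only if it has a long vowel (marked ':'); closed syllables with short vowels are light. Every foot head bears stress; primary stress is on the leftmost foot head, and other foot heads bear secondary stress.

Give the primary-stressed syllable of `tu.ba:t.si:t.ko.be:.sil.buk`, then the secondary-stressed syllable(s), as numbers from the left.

Weights: 1 tu L, 2 ba:t H, 3 si:t H, 4 ko L, 5 be: H, 6 sil L, 7 buk L.
Parse right to left (heavy = foot alone; LL = one foot; stranded L unfooted): tu (ˈba:t) (ˈsi:t) ko (ˈbe:) (ˈsil.buk).
Foot heads: 2, 3, 5, 6.
Primary stress on the leftmost head = syllable 2.
Secondary stress on 3, 5, 6: tu.ˈba:t.ˌsi:t.ko.ˌbe:.ˌsil.buk.

primary 2, secondary 3, 5, 6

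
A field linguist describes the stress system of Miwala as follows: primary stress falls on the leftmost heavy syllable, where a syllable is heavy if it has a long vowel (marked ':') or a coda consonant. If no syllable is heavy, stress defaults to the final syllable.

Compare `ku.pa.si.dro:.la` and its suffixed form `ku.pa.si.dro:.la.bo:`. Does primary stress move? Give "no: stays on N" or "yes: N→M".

Base `ku.pa.si.dro:.la` (5 syllables):
  Weights: 1 ku L, 2 pa L, 3 si L, 4 dro: H, 5 la L.
  Heavy syllables in the domain: 4. The leftmost is syllable 4 (dro:).
  → primary stress on syllable 4.
Suffixed `ku.pa.si.dro:.la.bo:` (6 syllables):
  Weights: 1 ku L, 2 pa L, 3 si L, 4 dro: H, 5 la L, 6 bo: H.
  Heavy syllables in the domain: 4, 6. The leftmost is syllable 4 (dro:).
  → primary stress on syllable 4.

no: stays on 4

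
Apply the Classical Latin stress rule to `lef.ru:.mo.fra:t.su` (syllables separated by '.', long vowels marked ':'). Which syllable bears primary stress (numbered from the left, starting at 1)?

Classical Latin: stress the penult if heavy (long vowel or closed), else the antepenult.
Weights: 3 mo L, 4 fra:t H, 5 su L.
The penult (syllable 4, fra:t) is heavy, so it takes stress.
Stress on syllable 4: lef.ru:.mo.ˈfra:t.su.

4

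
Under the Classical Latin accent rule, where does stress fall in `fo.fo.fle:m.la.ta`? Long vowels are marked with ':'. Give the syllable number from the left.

Classical Latin: stress the penult if heavy (long vowel or closed), else the antepenult.
Weights: 3 fle:m H, 4 la L, 5 ta L.
The penult (syllable 4, la) is light, so stress falls on the antepenult (syllable 3, fle:m).
Stress on syllable 3: fo.fo.ˈfle:m.la.ta.

3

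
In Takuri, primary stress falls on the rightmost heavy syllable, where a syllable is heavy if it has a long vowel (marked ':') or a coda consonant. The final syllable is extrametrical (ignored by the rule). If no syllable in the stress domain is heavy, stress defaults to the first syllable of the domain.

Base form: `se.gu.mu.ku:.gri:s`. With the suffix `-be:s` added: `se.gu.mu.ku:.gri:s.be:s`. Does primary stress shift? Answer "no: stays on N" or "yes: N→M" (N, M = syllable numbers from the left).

yes: 4→5

Base `se.gu.mu.ku:.gri:s` (5 syllables):
  The final syllable (5, gri:s) is extrametrical; the stress domain is syllables 1–4.
  Weights: 1 se L, 2 gu L, 3 mu L, 4 ku: H.
  Heavy syllables in the domain: 4. The rightmost is syllable 4 (ku:).
  → primary stress on syllable 4.
Suffixed `se.gu.mu.ku:.gri:s.be:s` (6 syllables):
  The final syllable (6, be:s) is extrametrical; the stress domain is syllables 1–5.
  Weights: 1 se L, 2 gu L, 3 mu L, 4 ku: H, 5 gri:s H.
  Heavy syllables in the domain: 4, 5. The rightmost is syllable 5 (gri:s).
  → primary stress on syllable 5.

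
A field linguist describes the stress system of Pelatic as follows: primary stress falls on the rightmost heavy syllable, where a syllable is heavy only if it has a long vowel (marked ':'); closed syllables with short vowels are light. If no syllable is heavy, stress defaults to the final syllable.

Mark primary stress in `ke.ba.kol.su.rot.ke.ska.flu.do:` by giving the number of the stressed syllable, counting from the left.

9

Weights: 1 ke L, 2 ba L, 3 kol L, 4 su L, 5 rot L, 6 ke L, 7 ska L, 8 flu L, 9 do: H.
Heavy syllables in the domain: 9. The rightmost is syllable 9 (do:).
Primary stress: syllable 9 → ke.ba.kol.su.rot.ke.ska.flu.ˈdo:.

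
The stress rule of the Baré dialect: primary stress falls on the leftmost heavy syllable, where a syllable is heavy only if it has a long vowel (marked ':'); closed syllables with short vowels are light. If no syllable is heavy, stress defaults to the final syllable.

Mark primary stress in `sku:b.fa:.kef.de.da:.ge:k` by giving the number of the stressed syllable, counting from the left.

1

Weights: 1 sku:b H, 2 fa: H, 3 kef L, 4 de L, 5 da: H, 6 ge:k H.
Heavy syllables in the domain: 1, 2, 5, 6. The leftmost is syllable 1 (sku:b).
Primary stress: syllable 1 → ˈsku:b.fa:.kef.de.da:.ge:k.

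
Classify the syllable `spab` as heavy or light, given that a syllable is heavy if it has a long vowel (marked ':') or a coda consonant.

`spab`: short vowel, closed (coda /b/). Closed → heavy.

heavy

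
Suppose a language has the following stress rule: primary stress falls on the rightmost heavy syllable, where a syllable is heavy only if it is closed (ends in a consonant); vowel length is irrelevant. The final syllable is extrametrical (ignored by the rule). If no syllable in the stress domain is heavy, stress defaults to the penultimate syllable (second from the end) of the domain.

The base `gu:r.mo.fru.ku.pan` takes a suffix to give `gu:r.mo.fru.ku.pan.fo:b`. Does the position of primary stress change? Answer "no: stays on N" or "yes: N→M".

Base `gu:r.mo.fru.ku.pan` (5 syllables):
  The final syllable (5, pan) is extrametrical; the stress domain is syllables 1–4.
  Weights: 1 gu:r H, 2 mo L, 3 fru L, 4 ku L.
  Heavy syllables in the domain: 1. The rightmost is syllable 1 (gu:r).
  → primary stress on syllable 1.
Suffixed `gu:r.mo.fru.ku.pan.fo:b` (6 syllables):
  The final syllable (6, fo:b) is extrametrical; the stress domain is syllables 1–5.
  Weights: 1 gu:r H, 2 mo L, 3 fru L, 4 ku L, 5 pan H.
  Heavy syllables in the domain: 1, 5. The rightmost is syllable 5 (pan).
  → primary stress on syllable 5.

yes: 1→5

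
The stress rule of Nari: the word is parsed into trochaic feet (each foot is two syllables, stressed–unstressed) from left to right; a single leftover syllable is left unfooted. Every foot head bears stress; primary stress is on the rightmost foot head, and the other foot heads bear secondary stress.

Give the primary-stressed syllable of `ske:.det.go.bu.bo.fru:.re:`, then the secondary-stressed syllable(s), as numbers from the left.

Parse left to right into trochaic (ˈσσ) feet: (ˈske:.det) (ˈgo.bu) (ˈbo.fru:) re:. Syllable 7 is left unfooted.
Foot heads (stressed positions): 1, 3, 5.
End Rule Rightmost: primary stress on the rightmost head = syllable 5.
Secondary stress on 1, 3: ˌske:.det.ˌgo.bu.ˈbo.fru:.re:.

primary 5, secondary 1, 3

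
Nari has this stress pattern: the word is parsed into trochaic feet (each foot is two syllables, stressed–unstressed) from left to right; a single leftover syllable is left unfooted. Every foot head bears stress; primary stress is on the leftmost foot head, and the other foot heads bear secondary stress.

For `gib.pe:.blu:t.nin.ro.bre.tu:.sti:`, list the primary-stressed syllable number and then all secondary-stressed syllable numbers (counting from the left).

Parse left to right into trochaic (ˈσσ) feet: (ˈgib.pe:) (ˈblu:t.nin) (ˈro.bre) (ˈtu:.sti:).
Foot heads (stressed positions): 1, 3, 5, 7.
End Rule Leftmost: primary stress on the leftmost head = syllable 1.
Secondary stress on 3, 5, 7: ˈgib.pe:.ˌblu:t.nin.ˌro.bre.ˌtu:.sti:.

primary 1, secondary 3, 5, 7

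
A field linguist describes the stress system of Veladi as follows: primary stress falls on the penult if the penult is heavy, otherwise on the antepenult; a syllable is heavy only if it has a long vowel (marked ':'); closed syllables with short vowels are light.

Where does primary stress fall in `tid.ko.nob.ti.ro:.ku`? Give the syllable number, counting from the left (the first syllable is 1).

5

Weights: 4 ti L, 5 ro: H, 6 ku L.
The penult (syllable 5, ro:) is heavy, so it takes stress.
Primary stress: syllable 5 → tid.ko.nob.ti.ˈro:.ku.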